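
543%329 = 214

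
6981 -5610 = 1371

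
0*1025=0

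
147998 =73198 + 74800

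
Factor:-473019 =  - 3^1*29^1*5437^1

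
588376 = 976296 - 387920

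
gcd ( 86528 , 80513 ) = 1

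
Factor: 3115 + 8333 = 11448 = 2^3*3^3*53^1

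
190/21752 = 95/10876 = 0.01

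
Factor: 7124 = 2^2*13^1 * 137^1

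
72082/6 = 36041/3 = 12013.67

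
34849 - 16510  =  18339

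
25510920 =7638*3340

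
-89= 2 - 91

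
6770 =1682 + 5088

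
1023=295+728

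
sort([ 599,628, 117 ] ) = [ 117, 599, 628 ]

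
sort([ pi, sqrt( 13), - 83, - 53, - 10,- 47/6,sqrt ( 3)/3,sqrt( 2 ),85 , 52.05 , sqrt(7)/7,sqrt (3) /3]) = [-83, - 53, - 10, - 47/6, sqrt(7) /7, sqrt(3)/3, sqrt(  3) /3, sqrt( 2),  pi , sqrt(13 ),52.05,85]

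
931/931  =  1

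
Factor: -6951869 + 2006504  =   - 4945365 =- 3^2*5^1*109897^1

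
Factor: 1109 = 1109^1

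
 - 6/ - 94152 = 1/15692  =  0.00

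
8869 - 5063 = 3806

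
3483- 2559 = 924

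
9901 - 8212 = 1689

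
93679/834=93679/834 = 112.32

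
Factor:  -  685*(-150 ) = 2^1*3^1 * 5^3*137^1  =  102750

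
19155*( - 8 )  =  -153240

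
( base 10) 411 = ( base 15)1C6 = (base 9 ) 506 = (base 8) 633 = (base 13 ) 258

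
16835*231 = 3888885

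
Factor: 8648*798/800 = 2^( - 1 )*3^1*5^( - 2)*7^1*19^1*23^1*47^1 = 431319/50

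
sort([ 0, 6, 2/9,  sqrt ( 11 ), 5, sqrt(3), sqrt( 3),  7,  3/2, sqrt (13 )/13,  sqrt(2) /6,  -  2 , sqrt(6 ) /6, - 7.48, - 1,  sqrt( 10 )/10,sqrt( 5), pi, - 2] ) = [ - 7.48, - 2, - 2, - 1, 0, 2/9,sqrt(2)/6,sqrt ( 13 ) /13 , sqrt( 10 ) /10,sqrt ( 6)/6,3/2, sqrt(3), sqrt ( 3),sqrt( 5 ),pi,sqrt( 11), 5, 6,  7]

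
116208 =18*6456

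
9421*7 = 65947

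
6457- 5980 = 477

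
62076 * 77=4779852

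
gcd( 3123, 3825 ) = 9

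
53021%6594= 269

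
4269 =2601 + 1668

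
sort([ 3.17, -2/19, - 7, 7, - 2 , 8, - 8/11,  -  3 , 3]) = [ - 7,  -  3, - 2 ,-8/11, - 2/19 , 3,  3.17, 7,8]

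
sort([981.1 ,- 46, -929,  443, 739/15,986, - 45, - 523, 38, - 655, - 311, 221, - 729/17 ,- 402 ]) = [ -929, - 655, - 523, - 402, - 311,-46, - 45, - 729/17,38,739/15,221 , 443, 981.1,986 ] 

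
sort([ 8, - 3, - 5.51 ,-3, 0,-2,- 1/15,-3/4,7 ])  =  [-5.51, - 3,-3 ,-2, - 3/4, - 1/15, 0 , 7,  8]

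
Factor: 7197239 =7^1 * 17^1 * 31^1 * 1951^1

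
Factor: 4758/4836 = 2^( - 1)*31^( - 1 )*61^1 = 61/62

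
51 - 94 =- 43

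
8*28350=226800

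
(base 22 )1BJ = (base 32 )N9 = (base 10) 745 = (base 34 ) lv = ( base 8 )1351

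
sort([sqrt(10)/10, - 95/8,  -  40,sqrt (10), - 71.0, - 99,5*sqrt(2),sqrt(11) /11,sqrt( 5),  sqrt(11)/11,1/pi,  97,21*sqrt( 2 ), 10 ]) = [ - 99,- 71.0,- 40, - 95/8,sqrt(11 )/11,sqrt (11)/11,sqrt(10)/10,1/pi, sqrt (5 ), sqrt( 10),5*sqrt(2),  10,21*sqrt( 2 ),97 ]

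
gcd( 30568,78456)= 8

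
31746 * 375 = 11904750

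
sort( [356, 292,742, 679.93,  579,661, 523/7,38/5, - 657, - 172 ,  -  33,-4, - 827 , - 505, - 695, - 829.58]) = [- 829.58, - 827, - 695, - 657, - 505,  -  172, - 33, - 4,38/5, 523/7, 292,356, 579, 661, 679.93,742 ]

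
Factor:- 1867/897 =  - 3^( - 1 )*13^( - 1)*23^(- 1)*1867^1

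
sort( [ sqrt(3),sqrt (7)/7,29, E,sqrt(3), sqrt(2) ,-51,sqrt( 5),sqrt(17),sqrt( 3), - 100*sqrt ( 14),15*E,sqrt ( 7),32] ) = [ - 100*sqrt ( 14), - 51,sqrt(7)/7 , sqrt( 2),sqrt ( 3 ),sqrt( 3),sqrt( 3),sqrt( 5), sqrt (7), E,  sqrt(17) , 29,32,15*E]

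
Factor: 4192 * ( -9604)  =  -2^7*7^4*131^1 =- 40259968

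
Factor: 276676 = 2^2*263^2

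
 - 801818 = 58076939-58878757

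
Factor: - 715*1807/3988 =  - 2^( - 2 )*5^1*11^1*13^2*139^1*997^(-1) =-1292005/3988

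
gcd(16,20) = 4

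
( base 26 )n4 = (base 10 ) 602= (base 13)374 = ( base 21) 17e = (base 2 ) 1001011010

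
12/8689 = 12/8689 = 0.00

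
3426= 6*571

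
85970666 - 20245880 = 65724786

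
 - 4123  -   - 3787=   -  336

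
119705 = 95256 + 24449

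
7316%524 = 504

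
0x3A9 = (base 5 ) 12222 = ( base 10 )937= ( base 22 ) 1kd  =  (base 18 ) 2G1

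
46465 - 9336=37129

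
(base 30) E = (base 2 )1110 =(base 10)14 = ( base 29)E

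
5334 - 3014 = 2320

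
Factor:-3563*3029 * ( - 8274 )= 89295713598 = 2^1*3^1*7^2*13^1*197^1*233^1*509^1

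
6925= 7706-781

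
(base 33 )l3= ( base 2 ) 1010111000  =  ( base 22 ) 19e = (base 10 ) 696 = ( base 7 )2013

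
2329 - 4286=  - 1957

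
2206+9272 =11478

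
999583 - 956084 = 43499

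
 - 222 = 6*(  -  37)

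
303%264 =39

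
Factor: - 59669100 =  - 2^2*3^2*5^2*167^1*397^1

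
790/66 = 395/33 = 11.97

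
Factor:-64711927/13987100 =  -2^( - 2)*5^(-2 )*7^1*37^1*139871^( - 1)*249853^1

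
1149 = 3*383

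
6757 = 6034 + 723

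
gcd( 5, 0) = 5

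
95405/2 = 95405/2 = 47702.50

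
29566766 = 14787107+14779659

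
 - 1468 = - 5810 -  - 4342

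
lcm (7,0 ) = 0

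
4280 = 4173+107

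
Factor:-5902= - 2^1*13^1*227^1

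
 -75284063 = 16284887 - 91568950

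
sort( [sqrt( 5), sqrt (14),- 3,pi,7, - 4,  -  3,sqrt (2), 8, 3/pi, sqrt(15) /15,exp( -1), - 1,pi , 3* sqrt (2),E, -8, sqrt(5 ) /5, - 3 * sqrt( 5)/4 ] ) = [ - 8,-4,- 3,-3, - 3*sqrt(5 ) /4, - 1, sqrt (15)/15,exp( - 1),sqrt ( 5) /5,3/pi, sqrt( 2 ), sqrt( 5),E,pi,  pi,sqrt (14),3*sqrt(2 ),7 , 8] 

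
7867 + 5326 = 13193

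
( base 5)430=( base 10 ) 115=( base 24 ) 4J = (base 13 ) 8b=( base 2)1110011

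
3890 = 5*778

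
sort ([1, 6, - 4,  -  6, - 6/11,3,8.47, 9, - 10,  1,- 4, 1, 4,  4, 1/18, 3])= [-10, -6, - 4, - 4  , - 6/11, 1/18, 1, 1,1,3, 3,4,  4, 6 , 8.47, 9]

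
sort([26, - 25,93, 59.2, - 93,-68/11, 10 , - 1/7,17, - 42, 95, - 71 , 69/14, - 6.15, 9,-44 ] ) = [-93 , - 71 ,  -  44, - 42, - 25, - 68/11, - 6.15, - 1/7, 69/14, 9, 10, 17, 26 , 59.2, 93, 95 ] 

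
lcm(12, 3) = 12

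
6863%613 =120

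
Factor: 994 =2^1*7^1 * 71^1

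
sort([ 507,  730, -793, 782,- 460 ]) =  [ - 793, - 460,507,730,  782] 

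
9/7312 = 9/7312 = 0.00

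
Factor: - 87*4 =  - 348=- 2^2*3^1*29^1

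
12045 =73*165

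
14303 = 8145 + 6158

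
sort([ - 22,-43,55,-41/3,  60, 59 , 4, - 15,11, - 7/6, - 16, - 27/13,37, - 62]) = [ - 62,  -  43, - 22  , - 16 , - 15,  -  41/3, - 27/13, - 7/6,4,11, 37, 55,59, 60]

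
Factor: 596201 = 19^1*31379^1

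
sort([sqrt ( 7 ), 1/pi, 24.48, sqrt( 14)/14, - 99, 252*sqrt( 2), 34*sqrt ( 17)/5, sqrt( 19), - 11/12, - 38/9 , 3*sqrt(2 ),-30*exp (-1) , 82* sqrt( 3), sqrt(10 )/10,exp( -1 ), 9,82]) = [ - 99, - 30*exp (  -  1), - 38/9, - 11/12,sqrt( 14 ) /14,sqrt(10) /10,1/pi,exp(  -  1), sqrt( 7), 3* sqrt( 2), sqrt( 19), 9, 24.48, 34 * sqrt( 17)/5, 82, 82*sqrt(3), 252* sqrt(2) ] 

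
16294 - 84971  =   - 68677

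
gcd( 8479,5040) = 1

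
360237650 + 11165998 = 371403648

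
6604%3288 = 28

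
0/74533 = 0 = 0.00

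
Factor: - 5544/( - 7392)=2^ ( - 2 ) *3^1 = 3/4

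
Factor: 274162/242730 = 3^ ( - 3) * 5^(-1 )*7^1*29^(-1)*31^( - 1)*  19583^1 = 137081/121365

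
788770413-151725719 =637044694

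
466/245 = 466/245 = 1.90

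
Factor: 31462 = 2^1 * 15731^1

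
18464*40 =738560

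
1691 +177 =1868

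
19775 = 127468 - 107693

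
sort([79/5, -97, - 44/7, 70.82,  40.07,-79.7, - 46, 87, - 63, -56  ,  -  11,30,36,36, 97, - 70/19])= [ - 97, - 79.7, - 63, - 56,- 46, - 11 , - 44/7, - 70/19,79/5,30, 36,36,  40.07, 70.82,87, 97] 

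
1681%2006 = 1681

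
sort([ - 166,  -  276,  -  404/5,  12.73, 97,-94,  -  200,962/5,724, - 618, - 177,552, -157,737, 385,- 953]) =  [ - 953, - 618 ,-276,-200,-177, - 166, - 157, - 94,-404/5,12.73,97,962/5,385 , 552,724,  737] 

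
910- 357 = 553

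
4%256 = 4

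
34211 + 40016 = 74227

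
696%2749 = 696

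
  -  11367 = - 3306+  -  8061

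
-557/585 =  - 557/585 = - 0.95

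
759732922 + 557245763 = 1316978685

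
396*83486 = 33060456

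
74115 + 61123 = 135238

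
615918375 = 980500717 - 364582342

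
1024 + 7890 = 8914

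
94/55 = 94/55=1.71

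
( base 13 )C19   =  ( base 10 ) 2050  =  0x802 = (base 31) 244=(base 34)1QA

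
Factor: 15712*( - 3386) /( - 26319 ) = 2^6*3^ ( - 1 )*31^( - 1) * 283^ (-1 )*491^1*1693^1 = 53200832/26319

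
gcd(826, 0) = 826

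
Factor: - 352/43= -2^5*11^1*43^( - 1 )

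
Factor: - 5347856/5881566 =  - 2673928/2940783 =-2^3 * 3^( - 1)*83^1*4027^1 *980261^(  -  1)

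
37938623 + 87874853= 125813476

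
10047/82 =122 + 43/82 = 122.52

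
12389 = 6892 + 5497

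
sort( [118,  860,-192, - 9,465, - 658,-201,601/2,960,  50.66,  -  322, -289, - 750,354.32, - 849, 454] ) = [ - 849,-750, - 658,  -  322, - 289, - 201, - 192, - 9, 50.66 , 118,601/2 , 354.32, 454,465 , 860, 960 ]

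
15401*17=261817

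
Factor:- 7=-7^1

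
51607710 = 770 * 67023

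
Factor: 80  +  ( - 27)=53 =53^1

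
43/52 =43/52= 0.83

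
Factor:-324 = -2^2 * 3^4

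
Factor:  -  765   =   - 3^2* 5^1*17^1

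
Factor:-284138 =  - 2^1*17^1*61^1*137^1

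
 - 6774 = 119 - 6893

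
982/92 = 10 + 31/46 = 10.67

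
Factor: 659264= 2^6*10301^1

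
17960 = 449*40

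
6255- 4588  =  1667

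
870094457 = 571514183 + 298580274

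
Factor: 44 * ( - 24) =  - 2^5*3^1*11^1= - 1056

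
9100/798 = 11 + 23/57 = 11.40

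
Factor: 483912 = 2^3*3^2 * 11^1*13^1*47^1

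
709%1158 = 709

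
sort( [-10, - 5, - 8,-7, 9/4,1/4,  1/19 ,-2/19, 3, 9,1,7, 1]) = [ - 10, - 8, - 7 , - 5 , - 2/19, 1/19, 1/4, 1, 1,  9/4,3,7,9] 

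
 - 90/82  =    -  2 + 37/41= - 1.10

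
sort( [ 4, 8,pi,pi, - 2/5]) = [ - 2/5,pi,  pi , 4,8 ] 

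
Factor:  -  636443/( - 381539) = 19^1*41^1*467^( - 1 ) = 779/467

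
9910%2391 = 346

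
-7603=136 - 7739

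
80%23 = 11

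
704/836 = 16/19=0.84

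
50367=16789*3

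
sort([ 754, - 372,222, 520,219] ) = [ - 372,  219, 222, 520,754 ]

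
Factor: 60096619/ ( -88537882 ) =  - 2^(-1) * 11^1 * 2371^( -1)*18671^(-1 )*5463329^1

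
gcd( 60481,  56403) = 1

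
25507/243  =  25507/243 = 104.97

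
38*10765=409070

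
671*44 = 29524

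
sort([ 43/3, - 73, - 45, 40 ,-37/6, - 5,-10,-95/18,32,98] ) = [-73, - 45,-10,  -  37/6, - 95/18, - 5, 43/3,32, 40,98 ] 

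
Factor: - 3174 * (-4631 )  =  14698794  =  2^1*3^1*11^1*23^2*421^1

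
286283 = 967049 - 680766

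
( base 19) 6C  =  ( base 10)126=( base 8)176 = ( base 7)240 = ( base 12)a6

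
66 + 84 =150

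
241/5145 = 241/5145 =0.05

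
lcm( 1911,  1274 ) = 3822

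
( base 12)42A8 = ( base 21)GCK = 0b1110010100000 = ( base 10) 7328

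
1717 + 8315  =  10032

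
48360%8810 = 4310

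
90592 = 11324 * 8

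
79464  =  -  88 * ( - 903 ) 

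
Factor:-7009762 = -2^1*277^1*12653^1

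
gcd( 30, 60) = 30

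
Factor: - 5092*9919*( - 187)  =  9444911476 = 2^2*7^1 * 11^1 * 13^1 *17^1*19^1*67^1*109^1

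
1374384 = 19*72336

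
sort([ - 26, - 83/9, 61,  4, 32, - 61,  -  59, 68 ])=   [  -  61, - 59,  -  26, - 83/9, 4, 32,  61, 68 ] 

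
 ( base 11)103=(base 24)54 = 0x7C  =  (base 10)124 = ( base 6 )324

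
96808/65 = 96808/65 = 1489.35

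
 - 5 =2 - 7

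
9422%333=98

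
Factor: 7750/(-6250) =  - 31/25 = - 5^( - 2)*31^1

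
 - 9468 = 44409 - 53877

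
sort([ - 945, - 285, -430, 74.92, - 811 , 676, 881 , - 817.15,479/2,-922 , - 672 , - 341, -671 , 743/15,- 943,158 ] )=[ - 945, - 943, - 922 ,-817.15, -811, - 672, -671, - 430,-341,-285,743/15, 74.92, 158, 479/2, 676, 881 ] 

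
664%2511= 664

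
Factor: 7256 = 2^3*907^1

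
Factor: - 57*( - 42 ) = 2394 = 2^1 * 3^2*7^1*19^1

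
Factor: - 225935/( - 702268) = 2^ ( - 2)*5^1*7^(-2 )*73^1*619^1*3583^(-1) 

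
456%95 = 76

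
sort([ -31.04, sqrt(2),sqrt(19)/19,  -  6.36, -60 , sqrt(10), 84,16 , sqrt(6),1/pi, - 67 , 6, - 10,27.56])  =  [ - 67,-60, - 31.04, - 10,-6.36 , sqrt( 19 ) /19,1/pi,sqrt( 2 ) , sqrt( 6 ),sqrt( 10),6,16,27.56,84] 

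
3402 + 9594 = 12996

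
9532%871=822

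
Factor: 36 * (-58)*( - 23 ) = 2^3*3^2*23^1*29^1=48024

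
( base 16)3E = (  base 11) 57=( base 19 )35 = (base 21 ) 2k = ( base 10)62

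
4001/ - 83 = -49 + 66/83 = - 48.20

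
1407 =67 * 21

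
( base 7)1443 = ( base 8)1072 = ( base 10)570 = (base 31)IC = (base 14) 2ca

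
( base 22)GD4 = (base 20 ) 101E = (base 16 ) 1f62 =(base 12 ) 4796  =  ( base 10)8034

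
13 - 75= - 62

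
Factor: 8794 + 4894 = 2^3*29^1*59^1 = 13688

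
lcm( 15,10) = 30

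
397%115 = 52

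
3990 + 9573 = 13563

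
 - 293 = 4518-4811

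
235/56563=235/56563 = 0.00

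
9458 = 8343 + 1115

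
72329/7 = 72329/7=10332.71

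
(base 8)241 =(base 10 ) 161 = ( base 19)89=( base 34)4P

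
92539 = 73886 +18653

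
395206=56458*7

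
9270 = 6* 1545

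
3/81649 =3/81649 = 0.00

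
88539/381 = 29513/127 = 232.39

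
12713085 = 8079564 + 4633521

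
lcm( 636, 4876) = 14628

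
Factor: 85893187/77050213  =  73^1 *199^( - 1 )*617^1*1907^1*387187^(- 1 )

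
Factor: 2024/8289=2^3*3^(-3) *11^1*23^1*307^ ( -1)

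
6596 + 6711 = 13307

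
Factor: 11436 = 2^2*3^1*953^1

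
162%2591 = 162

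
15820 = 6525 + 9295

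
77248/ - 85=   -  909 + 1/5 =-  908.80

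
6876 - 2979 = 3897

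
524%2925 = 524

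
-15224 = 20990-36214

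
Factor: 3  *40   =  120= 2^3*3^1 * 5^1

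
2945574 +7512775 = 10458349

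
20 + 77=97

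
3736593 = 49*76257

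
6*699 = 4194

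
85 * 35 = 2975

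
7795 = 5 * 1559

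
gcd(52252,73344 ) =4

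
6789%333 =129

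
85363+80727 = 166090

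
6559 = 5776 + 783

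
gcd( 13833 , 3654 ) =261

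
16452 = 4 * 4113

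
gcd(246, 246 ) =246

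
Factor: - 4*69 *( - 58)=2^3 * 3^1*23^1*29^1 = 16008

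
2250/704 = 1125/352 = 3.20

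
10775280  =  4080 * 2641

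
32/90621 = 32/90621  =  0.00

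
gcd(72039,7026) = 3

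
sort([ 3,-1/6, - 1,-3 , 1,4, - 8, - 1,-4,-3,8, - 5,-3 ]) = [  -  8,-5,-4, - 3, - 3,  -  3, - 1, -1, -1/6,1, 3,  4, 8] 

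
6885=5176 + 1709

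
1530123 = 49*31227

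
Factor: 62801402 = 2^1 * 31400701^1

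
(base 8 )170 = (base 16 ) 78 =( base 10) 120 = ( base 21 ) 5f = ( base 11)AA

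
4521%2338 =2183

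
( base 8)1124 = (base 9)732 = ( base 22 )152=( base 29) KG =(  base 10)596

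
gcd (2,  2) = 2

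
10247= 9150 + 1097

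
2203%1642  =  561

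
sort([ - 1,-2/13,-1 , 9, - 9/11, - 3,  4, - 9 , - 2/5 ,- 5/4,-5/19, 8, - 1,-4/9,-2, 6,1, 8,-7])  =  [ - 9 , - 7, - 3,-2,-5/4,-1, - 1 ,-1,  -  9/11, - 4/9, - 2/5,-5/19, - 2/13,1,4, 6, 8, 8,9 ]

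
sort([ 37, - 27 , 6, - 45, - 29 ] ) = [ - 45,-29,-27,  6,37] 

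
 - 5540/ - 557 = 5540/557=9.95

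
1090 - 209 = 881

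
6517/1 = 6517 = 6517.00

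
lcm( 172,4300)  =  4300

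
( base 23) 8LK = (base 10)4735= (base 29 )5I8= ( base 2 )1001001111111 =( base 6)33531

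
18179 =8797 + 9382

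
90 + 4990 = 5080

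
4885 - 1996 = 2889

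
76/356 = 19/89 = 0.21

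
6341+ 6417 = 12758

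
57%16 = 9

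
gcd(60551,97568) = 1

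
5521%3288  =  2233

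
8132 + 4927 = 13059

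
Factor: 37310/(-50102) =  - 35/47 = -5^1*7^1 * 47^(-1 ) 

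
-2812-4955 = -7767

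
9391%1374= 1147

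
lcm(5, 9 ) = 45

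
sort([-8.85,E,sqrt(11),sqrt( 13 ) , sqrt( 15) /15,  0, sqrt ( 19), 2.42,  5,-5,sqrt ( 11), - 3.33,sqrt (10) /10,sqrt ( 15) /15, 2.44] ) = [- 8.85, - 5 , - 3.33 , 0,sqrt( 15) /15, sqrt (15)/15  ,  sqrt ( 10 )/10 , 2.42 , 2.44 , E, sqrt(11 ),  sqrt(11), sqrt( 13), sqrt( 19 ),5] 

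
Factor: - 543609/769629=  - 3^1 * 7^( - 1 )*11^1 * 17^2*19^1*67^(- 1) * 547^( - 1 ) = -  181203/256543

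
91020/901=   91020/901 = 101.02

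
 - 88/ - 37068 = 22/9267 = 0.00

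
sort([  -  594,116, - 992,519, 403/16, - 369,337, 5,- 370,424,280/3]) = [  -  992, - 594,-370,- 369,5,403/16,280/3 , 116,337,424,519] 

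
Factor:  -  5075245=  - 5^1 * 7^1*145007^1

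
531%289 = 242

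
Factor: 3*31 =93  =  3^1*31^1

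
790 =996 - 206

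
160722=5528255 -5367533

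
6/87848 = 3/43924 = 0.00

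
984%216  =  120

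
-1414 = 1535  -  2949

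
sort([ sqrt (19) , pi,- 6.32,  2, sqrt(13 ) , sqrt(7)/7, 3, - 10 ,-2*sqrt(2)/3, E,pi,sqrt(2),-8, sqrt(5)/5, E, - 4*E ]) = [ - 4 * E, - 10,-8, - 6.32, - 2 *sqrt(2)/3, sqrt( 7 )/7, sqrt (5)/5 , sqrt(2 ),2, E,E,3,pi, pi,sqrt(13) , sqrt (19 )] 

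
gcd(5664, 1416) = 1416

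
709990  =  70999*10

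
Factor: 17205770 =2^1*5^1*859^1*2003^1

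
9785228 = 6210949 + 3574279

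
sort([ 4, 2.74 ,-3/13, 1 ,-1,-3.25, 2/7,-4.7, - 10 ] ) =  [ - 10,-4.7,  -  3.25, - 1,-3/13, 2/7, 1 , 2.74,  4 ]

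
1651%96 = 19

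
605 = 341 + 264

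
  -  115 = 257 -372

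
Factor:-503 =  - 503^1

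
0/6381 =0 = 0.00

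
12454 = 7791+4663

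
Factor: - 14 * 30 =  - 420= - 2^2*3^1*5^1*7^1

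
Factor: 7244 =2^2*1811^1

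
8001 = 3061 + 4940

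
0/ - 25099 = 0/1 = - 0.00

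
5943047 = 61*97427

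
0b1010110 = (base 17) 51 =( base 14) 62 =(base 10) 86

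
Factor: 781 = 11^1 * 71^1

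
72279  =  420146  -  347867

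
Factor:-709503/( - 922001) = 3^1*23^ (-1)* 71^1*3331^1 * 40087^ (-1 )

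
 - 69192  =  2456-71648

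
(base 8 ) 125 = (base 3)10011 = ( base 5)320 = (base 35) 2F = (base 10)85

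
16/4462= 8/2231 = 0.00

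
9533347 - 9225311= 308036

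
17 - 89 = -72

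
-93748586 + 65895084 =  - 27853502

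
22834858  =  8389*2722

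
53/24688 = 53/24688 = 0.00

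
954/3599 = 954/3599 = 0.27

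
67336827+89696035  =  157032862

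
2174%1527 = 647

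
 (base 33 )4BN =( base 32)4K6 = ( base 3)20111122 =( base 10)4742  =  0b1001010000110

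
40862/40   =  1021 + 11/20= 1021.55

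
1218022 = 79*15418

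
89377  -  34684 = 54693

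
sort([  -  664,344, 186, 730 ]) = [ - 664, 186,344, 730 ]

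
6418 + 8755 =15173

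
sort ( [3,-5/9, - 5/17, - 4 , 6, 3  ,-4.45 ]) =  [- 4.45, - 4,  -  5/9,  -  5/17, 3, 3, 6]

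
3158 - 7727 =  - 4569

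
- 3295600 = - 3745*880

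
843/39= 281/13 = 21.62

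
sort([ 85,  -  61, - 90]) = [-90, - 61,85 ] 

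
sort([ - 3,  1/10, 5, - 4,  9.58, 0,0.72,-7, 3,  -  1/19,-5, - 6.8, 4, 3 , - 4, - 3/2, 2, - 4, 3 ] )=[ - 7,-6.8,-5, - 4, - 4,-4,  -  3, - 3/2,-1/19, 0, 1/10, 0.72, 2,3, 3, 3,  4, 5, 9.58] 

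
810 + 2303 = 3113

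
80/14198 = 40/7099 =0.01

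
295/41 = 7 + 8/41 = 7.20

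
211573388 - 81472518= 130100870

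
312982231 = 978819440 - 665837209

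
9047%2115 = 587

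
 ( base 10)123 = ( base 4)1323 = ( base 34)3l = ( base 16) 7b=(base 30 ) 43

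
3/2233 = 3/2233=0.00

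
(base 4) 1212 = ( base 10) 102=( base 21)4I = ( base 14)74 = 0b1100110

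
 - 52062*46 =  - 2394852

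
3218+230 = 3448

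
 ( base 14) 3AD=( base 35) L6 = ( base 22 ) 1BF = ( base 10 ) 741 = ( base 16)2E5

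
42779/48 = 42779/48 =891.23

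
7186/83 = 86  +  48/83 = 86.58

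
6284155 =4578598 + 1705557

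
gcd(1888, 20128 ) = 32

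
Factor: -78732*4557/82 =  - 2^1 * 3^10*7^2*31^1*41^ ( - 1 ) = - 179390862/41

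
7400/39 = 7400/39 = 189.74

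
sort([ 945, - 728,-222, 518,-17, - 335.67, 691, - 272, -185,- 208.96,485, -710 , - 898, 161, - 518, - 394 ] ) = [ - 898, - 728,-710, - 518, - 394 , - 335.67, - 272, - 222, - 208.96 ,  -  185, -17,161,485,518, 691, 945 ] 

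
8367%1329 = 393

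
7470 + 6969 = 14439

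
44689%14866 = 91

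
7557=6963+594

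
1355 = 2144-789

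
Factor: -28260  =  - 2^2 * 3^2* 5^1* 157^1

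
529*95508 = 50523732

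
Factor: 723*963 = 696249 = 3^3*107^1*241^1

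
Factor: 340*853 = 2^2*5^1*17^1 * 853^1 = 290020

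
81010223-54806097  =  26204126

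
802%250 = 52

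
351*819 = 287469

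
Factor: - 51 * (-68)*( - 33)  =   - 2^2*3^2*11^1*17^2 = - 114444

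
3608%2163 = 1445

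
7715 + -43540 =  - 35825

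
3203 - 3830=  -  627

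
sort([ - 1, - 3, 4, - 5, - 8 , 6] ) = [ - 8, - 5,-3, - 1,4,  6] 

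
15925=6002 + 9923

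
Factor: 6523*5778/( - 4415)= -2^1*3^3*5^( - 1)*11^1 *107^1*593^1* 883^( -1) = -37689894/4415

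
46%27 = 19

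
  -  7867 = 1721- 9588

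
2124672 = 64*33198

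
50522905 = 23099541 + 27423364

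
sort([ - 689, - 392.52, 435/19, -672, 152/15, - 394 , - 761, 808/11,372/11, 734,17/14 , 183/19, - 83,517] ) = [-761, - 689, - 672, - 394, - 392.52,-83, 17/14,183/19,  152/15, 435/19 , 372/11,808/11,517, 734]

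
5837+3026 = 8863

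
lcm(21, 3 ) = 21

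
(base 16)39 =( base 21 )2F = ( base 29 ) 1s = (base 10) 57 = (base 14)41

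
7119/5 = 7119/5 = 1423.80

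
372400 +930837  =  1303237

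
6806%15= 11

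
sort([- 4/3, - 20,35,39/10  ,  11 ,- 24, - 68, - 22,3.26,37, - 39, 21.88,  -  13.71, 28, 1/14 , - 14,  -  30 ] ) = [ - 68, - 39,  -  30, - 24, - 22,  -  20, -14, - 13.71, - 4/3  ,  1/14 , 3.26,39/10 , 11, 21.88,  28 , 35, 37 ] 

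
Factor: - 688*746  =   - 513248 = - 2^5*43^1*373^1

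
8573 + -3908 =4665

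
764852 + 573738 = 1338590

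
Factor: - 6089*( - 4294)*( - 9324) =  - 243786851784 = -  2^3*3^2*7^1*19^1*37^1*113^1*6089^1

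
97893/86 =97893/86 = 1138.29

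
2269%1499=770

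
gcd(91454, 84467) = 1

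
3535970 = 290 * 12193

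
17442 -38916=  - 21474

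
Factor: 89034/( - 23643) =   -  2^1*3^( - 1)*11^1*19^1*37^( - 1) = - 418/111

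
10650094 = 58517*182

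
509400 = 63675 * 8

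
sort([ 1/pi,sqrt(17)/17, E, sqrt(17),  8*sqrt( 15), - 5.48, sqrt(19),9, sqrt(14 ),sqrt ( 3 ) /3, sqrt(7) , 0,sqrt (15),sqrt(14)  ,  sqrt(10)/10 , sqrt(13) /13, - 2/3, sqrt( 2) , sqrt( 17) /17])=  [ - 5.48, - 2/3,0, sqrt(17)/17,sqrt ( 17)/17,  sqrt(13)/13 , sqrt( 10)/10, 1/pi, sqrt( 3)/3 , sqrt(2) , sqrt(7), E  ,  sqrt(14) , sqrt(14),sqrt( 15 ),sqrt(17),sqrt(19), 9 , 8*sqrt(15) ]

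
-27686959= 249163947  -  276850906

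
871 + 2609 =3480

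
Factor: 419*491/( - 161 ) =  - 7^ ( - 1)*23^( - 1)*419^1*491^1 = -  205729/161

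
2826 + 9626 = 12452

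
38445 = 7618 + 30827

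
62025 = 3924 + 58101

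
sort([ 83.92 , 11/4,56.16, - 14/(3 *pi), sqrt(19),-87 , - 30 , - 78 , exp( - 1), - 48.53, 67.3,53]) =[ -87, - 78,-48.53, - 30, - 14/(3*pi), exp( - 1 ),  11/4 , sqrt( 19 ), 53 , 56.16, 67.3, 83.92 ] 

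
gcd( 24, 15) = 3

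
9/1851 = 3/617 =0.00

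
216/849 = 72/283 = 0.25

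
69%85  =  69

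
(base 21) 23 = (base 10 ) 45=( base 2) 101101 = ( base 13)36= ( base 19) 27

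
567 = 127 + 440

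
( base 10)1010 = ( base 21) 262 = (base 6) 4402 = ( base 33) UK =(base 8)1762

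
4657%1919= 819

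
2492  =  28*89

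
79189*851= 67389839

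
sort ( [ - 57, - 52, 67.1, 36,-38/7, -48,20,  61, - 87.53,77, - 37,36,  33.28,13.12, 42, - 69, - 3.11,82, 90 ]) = [ - 87.53 , - 69 , - 57,  -  52, - 48, - 37, - 38/7,-3.11, 13.12, 20,33.28, 36 , 36,  42, 61, 67.1,  77, 82,90]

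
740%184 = 4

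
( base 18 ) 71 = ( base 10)127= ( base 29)4b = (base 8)177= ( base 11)106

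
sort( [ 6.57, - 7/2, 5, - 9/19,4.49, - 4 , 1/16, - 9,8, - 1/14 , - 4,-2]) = [ - 9, - 4, - 4, - 7/2, - 2,  -  9/19, - 1/14, 1/16,4.49, 5, 6.57,8]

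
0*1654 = 0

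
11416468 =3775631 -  - 7640837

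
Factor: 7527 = 3^1*13^1*193^1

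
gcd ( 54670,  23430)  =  7810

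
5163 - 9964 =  - 4801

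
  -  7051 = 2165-9216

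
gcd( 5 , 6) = 1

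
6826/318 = 3413/159 = 21.47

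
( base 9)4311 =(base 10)3169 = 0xC61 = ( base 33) 2U1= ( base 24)5c1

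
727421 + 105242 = 832663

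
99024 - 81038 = 17986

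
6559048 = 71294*92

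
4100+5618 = 9718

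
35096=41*856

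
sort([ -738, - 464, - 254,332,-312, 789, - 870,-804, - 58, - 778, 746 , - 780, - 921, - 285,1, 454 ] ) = [ - 921,-870, - 804, - 780, - 778,-738, - 464, - 312, -285, - 254,-58, 1,332,  454 , 746, 789] 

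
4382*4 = 17528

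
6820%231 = 121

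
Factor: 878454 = 2^1*3^2*37^1*1319^1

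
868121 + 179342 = 1047463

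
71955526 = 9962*7223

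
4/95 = 4/95 = 0.04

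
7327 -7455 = -128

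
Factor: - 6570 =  - 2^1*3^2 * 5^1  *73^1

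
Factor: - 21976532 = - 2^2*167^2*197^1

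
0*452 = 0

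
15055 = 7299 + 7756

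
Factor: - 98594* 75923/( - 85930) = 5^( - 1)*13^( - 1 )*23^1 * 661^(-1 ) * 3301^1*49297^1=3742776131/42965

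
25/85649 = 25/85649 = 0.00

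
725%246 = 233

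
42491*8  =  339928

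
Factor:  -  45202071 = - 3^1*15067357^1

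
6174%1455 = 354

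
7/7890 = 7/7890 = 0.00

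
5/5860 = 1/1172 = 0.00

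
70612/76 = 17653/19 = 929.11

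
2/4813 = 2/4813 = 0.00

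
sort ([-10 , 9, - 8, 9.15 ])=[ - 10 ,-8 , 9,9.15] 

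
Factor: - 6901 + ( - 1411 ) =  - 2^3*1039^1 = -8312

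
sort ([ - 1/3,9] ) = [ - 1/3,9] 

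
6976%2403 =2170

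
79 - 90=-11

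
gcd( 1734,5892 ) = 6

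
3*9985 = 29955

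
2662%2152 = 510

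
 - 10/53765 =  - 1 + 10751/10753  =  -0.00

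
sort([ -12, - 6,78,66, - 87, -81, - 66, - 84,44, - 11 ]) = [ - 87, - 84, - 81, - 66 , -12, - 11,-6,44,66, 78] 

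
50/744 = 25/372 = 0.07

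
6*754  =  4524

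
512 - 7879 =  - 7367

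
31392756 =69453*452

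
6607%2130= 217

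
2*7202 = 14404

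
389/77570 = 389/77570 = 0.01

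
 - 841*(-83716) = 70405156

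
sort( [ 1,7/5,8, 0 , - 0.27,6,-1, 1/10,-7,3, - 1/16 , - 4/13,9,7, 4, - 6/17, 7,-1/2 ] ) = [-7, - 1, - 1/2, - 6/17, - 4/13, -0.27, - 1/16,0, 1/10, 1, 7/5, 3,4,6,  7, 7,  8 , 9]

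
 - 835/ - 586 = 1 + 249/586 = 1.42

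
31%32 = 31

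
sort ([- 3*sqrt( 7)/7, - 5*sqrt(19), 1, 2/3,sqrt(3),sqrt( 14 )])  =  [ - 5*sqrt( 19), - 3*sqrt(7)/7,2/3, 1,sqrt( 3), sqrt ( 14)] 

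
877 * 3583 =3142291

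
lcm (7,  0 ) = 0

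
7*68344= 478408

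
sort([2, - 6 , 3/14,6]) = [-6, 3/14, 2,6 ] 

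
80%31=18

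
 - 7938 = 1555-9493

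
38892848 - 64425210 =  - 25532362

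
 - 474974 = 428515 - 903489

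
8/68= 2/17 = 0.12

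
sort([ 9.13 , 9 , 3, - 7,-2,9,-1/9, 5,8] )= [ - 7, - 2, -1/9,3, 5, 8, 9 , 9, 9.13 ] 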